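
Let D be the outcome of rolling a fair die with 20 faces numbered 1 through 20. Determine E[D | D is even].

11

Given D is even, D is equally likely to be any of {2, 4, 6, 8, 10, 12, 14, 16, 18, 20}.
E[D | D is even] = (2 + 4 + 6 + 8 + 10 + 12 + 14 + 16 + 18 + 20) / 10 = 11.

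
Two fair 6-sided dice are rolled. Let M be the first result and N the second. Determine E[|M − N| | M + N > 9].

1

Outcomes with M + N > 9: (4,6), (5,5), (5,6), (6,4), (6,5), (6,6), each with probability 1/36.
E[|M − N| | M + N > 9] = (2 + 0 + 1 + 2 + 1 + 0) / 6 = 1.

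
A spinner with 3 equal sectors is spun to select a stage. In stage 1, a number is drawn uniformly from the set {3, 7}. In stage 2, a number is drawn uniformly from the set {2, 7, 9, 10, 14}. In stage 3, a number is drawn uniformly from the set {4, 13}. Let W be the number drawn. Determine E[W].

73/10

E[W | stage 1] = (3+7)/2 = 5.
E[W | stage 2] = (2+7+9+10+14)/5 = 42/5.
E[W | stage 3] = (4+13)/2 = 17/2.
By the law of total expectation,
E[W] = (1/3)·(5) + (1/3)·(42/5) + (1/3)·(17/2) = 73/10.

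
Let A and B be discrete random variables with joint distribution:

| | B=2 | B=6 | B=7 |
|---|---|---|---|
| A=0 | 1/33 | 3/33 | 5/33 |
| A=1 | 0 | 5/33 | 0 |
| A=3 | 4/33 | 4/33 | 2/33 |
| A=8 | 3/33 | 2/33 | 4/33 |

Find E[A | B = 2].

P(B = 2) = 8/33.
Σ A·P over the event = 0·(1/33) + 3·(4/33) + 8·(3/33) = 12/11.
E[A | B = 2] = (12/11) / (8/33) = 9/2.

9/2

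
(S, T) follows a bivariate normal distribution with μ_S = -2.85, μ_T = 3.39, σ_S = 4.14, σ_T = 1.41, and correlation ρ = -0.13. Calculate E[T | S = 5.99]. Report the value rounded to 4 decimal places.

The regression of T on S has slope ρ·σ_T/σ_S and passes through (μ_S, μ_T).
E[T | S=5.99] = 3.39 + (-0.13)·(1.41/4.14)·(5.99 − (-2.85)) = 3.39 + (-0.044275)·(8.84) = 2.9986.

2.9986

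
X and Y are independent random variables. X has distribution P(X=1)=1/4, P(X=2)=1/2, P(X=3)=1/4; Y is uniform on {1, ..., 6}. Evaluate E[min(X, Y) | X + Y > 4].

33/16

P(X + Y > 4) = 2/3.
Summing min(X,Y)·P(x,y) over outcomes with X + Y > 4 gives 11/8.
E[min(X, Y) | X + Y > 4] = (11/8) / (2/3) = 33/16.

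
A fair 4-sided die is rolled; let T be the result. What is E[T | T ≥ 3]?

Given T ≥ 3, T is equally likely to be any of {3, 4}.
E[T | T ≥ 3] = (3 + 4) / 2 = 7/2.

7/2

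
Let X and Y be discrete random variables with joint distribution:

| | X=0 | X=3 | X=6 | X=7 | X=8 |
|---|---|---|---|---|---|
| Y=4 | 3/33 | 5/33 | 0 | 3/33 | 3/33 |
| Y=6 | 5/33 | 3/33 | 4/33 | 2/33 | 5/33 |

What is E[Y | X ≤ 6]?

P(X ≤ 6) = 20/33.
Σ Y·P over the event = 4·(3/33) + 6·(5/33) + 4·(5/33) + 6·(3/33) + 6·(4/33) = 104/33.
E[Y | X ≤ 6] = (104/33) / (20/33) = 26/5.

26/5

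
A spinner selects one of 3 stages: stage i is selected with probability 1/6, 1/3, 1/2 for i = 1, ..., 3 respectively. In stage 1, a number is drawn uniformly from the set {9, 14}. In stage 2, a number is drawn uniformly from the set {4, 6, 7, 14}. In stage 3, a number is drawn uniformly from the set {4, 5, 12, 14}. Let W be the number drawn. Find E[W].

71/8

E[W | stage 1] = (9+14)/2 = 23/2.
E[W | stage 2] = (4+6+7+14)/4 = 31/4.
E[W | stage 3] = (4+5+12+14)/4 = 35/4.
By the law of total expectation,
E[W] = (1/6)·(23/2) + (1/3)·(31/4) + (1/2)·(35/4) = 71/8.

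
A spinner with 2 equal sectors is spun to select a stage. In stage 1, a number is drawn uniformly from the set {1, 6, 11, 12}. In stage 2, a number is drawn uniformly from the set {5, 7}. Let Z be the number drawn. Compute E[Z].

27/4

E[Z | stage 1] = (1+6+11+12)/4 = 15/2.
E[Z | stage 2] = (5+7)/2 = 6.
E[Z] = (1/2)·(15/2) + (1/2)·(6) = 27/4.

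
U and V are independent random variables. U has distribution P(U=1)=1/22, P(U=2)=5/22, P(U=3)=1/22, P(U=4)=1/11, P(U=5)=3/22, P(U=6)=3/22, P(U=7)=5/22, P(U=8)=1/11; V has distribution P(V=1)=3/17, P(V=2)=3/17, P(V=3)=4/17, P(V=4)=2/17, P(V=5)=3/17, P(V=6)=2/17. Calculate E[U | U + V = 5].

75/31

P(U + V = 5) = 31/374.
Summing U·P(x,y) over outcomes with U + V = 5 gives 75/374.
E[U | U + V = 5] = (75/374) / (31/374) = 75/31.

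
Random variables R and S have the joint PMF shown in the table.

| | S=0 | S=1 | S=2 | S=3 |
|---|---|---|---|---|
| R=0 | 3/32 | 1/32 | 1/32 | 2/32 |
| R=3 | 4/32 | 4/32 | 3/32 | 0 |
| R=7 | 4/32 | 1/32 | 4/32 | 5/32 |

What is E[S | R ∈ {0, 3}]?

P(R ∈ {0, 3}) = 9/16.
Summing S·P(R=x,S=y) over the conditioning event gives 19/32.
E[S | R ∈ {0, 3}] = (19/32) / (9/16) = 19/18.

19/18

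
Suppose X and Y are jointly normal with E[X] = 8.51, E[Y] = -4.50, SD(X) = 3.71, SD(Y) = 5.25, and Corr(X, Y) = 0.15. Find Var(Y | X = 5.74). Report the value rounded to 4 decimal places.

The conditional variance in a bivariate normal is σ_Y²(1 − ρ²), independent of x.
Var(Y | X=5.74) = (5.25)²·(1 − (0.15)²) = 27.5625·0.9775 = 26.9423.

26.9423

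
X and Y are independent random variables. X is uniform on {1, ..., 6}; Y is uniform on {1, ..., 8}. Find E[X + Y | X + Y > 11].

Outcomes with X + Y > 11: (4,8), (5,7), (5,8), (6,6), (6,7), (6,8), each with probability 1/48.
E[X + Y | X + Y > 11] = (12 + 12 + 13 + 12 + 13 + 14) / 6 = 38/3.

38/3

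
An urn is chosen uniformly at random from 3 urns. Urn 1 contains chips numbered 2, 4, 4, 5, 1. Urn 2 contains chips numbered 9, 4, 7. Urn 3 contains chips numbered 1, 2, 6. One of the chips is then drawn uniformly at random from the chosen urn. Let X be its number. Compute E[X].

E[X | urn 1] = (2+4+4+5+1)/5 = 16/5.
E[X | urn 2] = (9+4+7)/3 = 20/3.
E[X | urn 3] = (1+2+6)/3 = 3.
E[X] = (1/3)·(16/5) + (1/3)·(20/3) + (1/3)·(3) = 193/45.

193/45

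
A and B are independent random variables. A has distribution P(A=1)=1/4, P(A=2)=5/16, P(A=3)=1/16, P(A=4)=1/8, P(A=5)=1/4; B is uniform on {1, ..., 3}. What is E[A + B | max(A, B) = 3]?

14/3

P(max(A, B) = 3) = 1/4.
Summing (A+B)·P(x,y) over outcomes with max(A, B) = 3 gives 7/6.
E[A + B | max(A, B) = 3] = (7/6) / (1/4) = 14/3.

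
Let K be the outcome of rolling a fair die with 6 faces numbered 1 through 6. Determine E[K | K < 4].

2

Given K < 4, K is equally likely to be any of {1, 2, 3}.
E[K | K < 4] = (1 + 2 + 3) / 3 = 2.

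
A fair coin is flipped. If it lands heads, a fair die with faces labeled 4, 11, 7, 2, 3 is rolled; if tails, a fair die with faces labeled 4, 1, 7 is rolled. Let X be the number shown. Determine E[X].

E[X | heads] = (4+11+7+2+3)/5 = 27/5.
E[X | tails] = (4+1+7)/3 = 4.
E[X] = (1/2)·(27/5) + (1/2)·(4) = 47/10.

47/10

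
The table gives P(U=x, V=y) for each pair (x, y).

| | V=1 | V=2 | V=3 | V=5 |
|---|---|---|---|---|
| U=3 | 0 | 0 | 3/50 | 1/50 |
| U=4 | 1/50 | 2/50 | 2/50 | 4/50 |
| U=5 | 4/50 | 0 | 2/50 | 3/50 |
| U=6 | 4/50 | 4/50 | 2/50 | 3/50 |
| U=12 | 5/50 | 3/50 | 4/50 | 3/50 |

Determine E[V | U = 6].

P(U = 6) = 13/50.
Σ V·P over the event = 1·(4/50) + 2·(4/50) + 3·(2/50) + 5·(3/50) = 33/50.
E[V | U = 6] = (33/50) / (13/50) = 33/13.

33/13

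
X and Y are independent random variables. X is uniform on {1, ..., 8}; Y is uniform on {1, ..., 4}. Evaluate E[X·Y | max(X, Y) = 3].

P(max(X, Y) = 3) = 5/32.
Summing XY·P(x,y) over outcomes with max(X, Y) = 3 gives 27/32.
E[X·Y | max(X, Y) = 3] = (27/32) / (5/32) = 27/5.

27/5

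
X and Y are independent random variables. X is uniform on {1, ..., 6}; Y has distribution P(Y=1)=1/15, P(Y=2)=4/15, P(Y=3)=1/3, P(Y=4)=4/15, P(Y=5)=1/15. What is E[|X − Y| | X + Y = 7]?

P(X + Y = 7) = 1/6.
Summing |X−Y|·P(x,y) over outcomes with X + Y = 7 gives 29/90.
E[|X − Y| | X + Y = 7] = (29/90) / (1/6) = 29/15.

29/15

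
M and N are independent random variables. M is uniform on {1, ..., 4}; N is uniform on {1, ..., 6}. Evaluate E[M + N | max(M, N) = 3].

24/5

Outcomes with max(M, N) = 3: (1,3), (2,3), (3,1), (3,2), (3,3), each with probability 1/24.
E[M + N | max(M, N) = 3] = (4 + 5 + 4 + 5 + 6) / 5 = 24/5.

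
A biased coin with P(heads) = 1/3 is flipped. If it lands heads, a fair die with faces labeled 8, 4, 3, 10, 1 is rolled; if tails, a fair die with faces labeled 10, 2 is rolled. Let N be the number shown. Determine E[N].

86/15

E[N | heads] = (8+4+3+10+1)/5 = 26/5.
E[N | tails] = (10+2)/2 = 6.
By the law of total expectation,
E[N] = (1/3)·(26/5) + (2/3)·(6) = 86/15.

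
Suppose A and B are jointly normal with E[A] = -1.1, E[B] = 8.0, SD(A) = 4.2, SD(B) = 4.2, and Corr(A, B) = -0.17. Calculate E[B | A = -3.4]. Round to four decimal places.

8.3910

E[B | A=x] = μ_B + ρ(σ_B/σ_A)(x − μ_A) for jointly normal variables.
E[B | A=-3.4] = 8.0 + (-0.17)·(4.2/4.2)·(-3.4 − (-1.1)) = 8.0 + (-0.17)·(-2.3) = 8.3910.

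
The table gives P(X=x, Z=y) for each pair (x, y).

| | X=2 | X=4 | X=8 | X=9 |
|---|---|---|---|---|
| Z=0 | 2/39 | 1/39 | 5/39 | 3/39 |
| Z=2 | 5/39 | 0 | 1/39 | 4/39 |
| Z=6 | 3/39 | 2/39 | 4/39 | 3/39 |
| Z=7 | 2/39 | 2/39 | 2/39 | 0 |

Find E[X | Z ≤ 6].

202/33

P(Z ≤ 6) = 11/13.
Summing X·P(X=x,Z=y) over the conditioning event gives 202/39.
E[X | Z ≤ 6] = (202/39) / (11/13) = 202/33.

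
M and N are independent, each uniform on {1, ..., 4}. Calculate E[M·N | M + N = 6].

25/3

Outcomes with M + N = 6: (2,4), (3,3), (4,2), each with probability 1/16.
E[M·N | M + N = 6] = (8 + 9 + 8) / 3 = 25/3.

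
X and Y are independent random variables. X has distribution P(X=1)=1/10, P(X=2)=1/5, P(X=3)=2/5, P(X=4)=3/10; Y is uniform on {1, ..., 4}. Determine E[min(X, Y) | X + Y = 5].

P(X + Y = 5) = 1/4.
Summing min(X,Y)·P(x,y) over outcomes with X + Y = 5 gives 2/5.
E[min(X, Y) | X + Y = 5] = (2/5) / (1/4) = 8/5.

8/5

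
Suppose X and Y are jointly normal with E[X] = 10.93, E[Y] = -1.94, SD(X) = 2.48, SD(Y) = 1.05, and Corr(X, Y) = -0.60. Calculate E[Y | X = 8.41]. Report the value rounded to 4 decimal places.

-1.2998

For a bivariate normal, E[Y | X=x] = μ_Y + ρ·(σ_Y/σ_X)·(x − μ_X).
E[Y | X=8.41] = -1.94 + (-0.60)·(1.05/2.48)·(8.41 − (10.93)) = -1.94 + (-0.25403)·(-2.52) = -1.2998.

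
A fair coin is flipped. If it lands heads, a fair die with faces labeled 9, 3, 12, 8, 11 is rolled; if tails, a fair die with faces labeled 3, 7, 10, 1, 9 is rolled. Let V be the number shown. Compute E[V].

E[V | heads] = (9+3+12+8+11)/5 = 43/5.
E[V | tails] = (3+7+10+1+9)/5 = 6.
By the law of total expectation,
E[V] = (1/2)·(43/5) + (1/2)·(6) = 73/10.

73/10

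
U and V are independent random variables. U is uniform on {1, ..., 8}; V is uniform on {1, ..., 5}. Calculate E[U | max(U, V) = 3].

12/5

Outcomes with max(U, V) = 3: (1,3), (2,3), (3,1), (3,2), (3,3), each with probability 1/40.
E[U | max(U, V) = 3] = (1 + 2 + 3 + 3 + 3) / 5 = 12/5.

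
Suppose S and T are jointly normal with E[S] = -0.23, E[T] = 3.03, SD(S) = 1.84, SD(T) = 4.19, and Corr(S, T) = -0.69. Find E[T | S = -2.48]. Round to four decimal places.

6.5653

For a bivariate normal, E[T | S=x] = μ_T + ρ·(σ_T/σ_S)·(x − μ_S).
E[T | S=-2.48] = 3.03 + (-0.69)·(4.19/1.84)·(-2.48 − (-0.23)) = 3.03 + (-1.57125)·(-2.25) = 6.5653.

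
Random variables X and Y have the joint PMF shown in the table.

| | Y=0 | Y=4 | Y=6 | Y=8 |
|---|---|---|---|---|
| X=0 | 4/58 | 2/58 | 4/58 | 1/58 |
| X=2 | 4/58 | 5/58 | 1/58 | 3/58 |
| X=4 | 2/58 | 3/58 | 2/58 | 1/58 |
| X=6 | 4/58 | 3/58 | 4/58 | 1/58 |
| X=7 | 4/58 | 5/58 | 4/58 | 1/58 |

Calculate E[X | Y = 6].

P(Y = 6) = 15/58.
Σ X·P over the event = 0·(4/58) + 2·(1/58) + 4·(2/58) + 6·(4/58) + 7·(4/58) = 31/29.
E[X | Y = 6] = (31/29) / (15/58) = 62/15.

62/15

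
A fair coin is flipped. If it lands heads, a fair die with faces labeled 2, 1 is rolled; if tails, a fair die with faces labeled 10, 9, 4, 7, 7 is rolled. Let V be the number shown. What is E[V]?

E[V | heads] = (2+1)/2 = 3/2.
E[V | tails] = (10+9+4+7+7)/5 = 37/5.
By the law of total expectation,
E[V] = (1/2)·(3/2) + (1/2)·(37/5) = 89/20.

89/20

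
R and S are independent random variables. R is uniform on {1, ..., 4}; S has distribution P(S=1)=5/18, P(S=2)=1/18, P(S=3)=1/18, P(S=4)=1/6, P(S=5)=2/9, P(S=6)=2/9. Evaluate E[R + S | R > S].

P(R > S) = 1/4.
Summing (R+S)·P(x,y) over outcomes with R > S gives 13/12.
E[R + S | R > S] = (13/12) / (1/4) = 13/3.

13/3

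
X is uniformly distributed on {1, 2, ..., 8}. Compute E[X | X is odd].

4

Given X is odd, X is equally likely to be any of {1, 3, 5, 7}.
E[X | X is odd] = (1 + 3 + 5 + 7) / 4 = 4.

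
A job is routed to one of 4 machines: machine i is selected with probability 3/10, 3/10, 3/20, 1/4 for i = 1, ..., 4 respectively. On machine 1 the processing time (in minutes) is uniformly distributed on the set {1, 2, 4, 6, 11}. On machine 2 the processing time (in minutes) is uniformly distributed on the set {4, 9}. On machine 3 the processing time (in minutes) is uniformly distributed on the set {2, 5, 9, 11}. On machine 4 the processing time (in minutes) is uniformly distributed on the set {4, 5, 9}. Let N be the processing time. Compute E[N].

E[N | machine 1] = (1+2+4+6+11)/5 = 24/5.
E[N | machine 2] = (4+9)/2 = 13/2.
E[N | machine 3] = (2+5+9+11)/4 = 27/4.
E[N | machine 4] = (4+5+9)/3 = 6.
E[N] = (3/10)·(24/5) + (3/10)·(13/2) + (3/20)·(27/4) + (1/4)·(6) = 2361/400.

2361/400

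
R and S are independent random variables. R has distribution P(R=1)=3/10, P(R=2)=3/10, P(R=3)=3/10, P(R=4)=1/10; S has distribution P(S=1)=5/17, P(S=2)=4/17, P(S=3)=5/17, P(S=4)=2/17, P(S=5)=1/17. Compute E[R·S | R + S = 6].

P(R + S = 6) = 14/85.
Summing RS·P(x,y) over outcomes with R + S = 6 gives 23/17.
E[R·S | R + S = 6] = (23/17) / (14/85) = 115/14.

115/14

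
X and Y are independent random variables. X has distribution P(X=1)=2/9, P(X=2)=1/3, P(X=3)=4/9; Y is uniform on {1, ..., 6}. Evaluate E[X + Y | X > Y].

45/11

P(X > Y) = 11/54.
Summing (X+Y)·P(x,y) over outcomes with X > Y gives 5/6.
E[X + Y | X > Y] = (5/6) / (11/54) = 45/11.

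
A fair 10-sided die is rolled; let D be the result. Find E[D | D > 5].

Given D > 5, D is equally likely to be any of {6, 7, 8, 9, 10}.
E[D | D > 5] = (6 + 7 + 8 + 9 + 10) / 5 = 8.

8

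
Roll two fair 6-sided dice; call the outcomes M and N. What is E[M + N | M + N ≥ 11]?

P(M + N ≥ 11) = 1/12.
Summing (M+N)·P(x,y) over outcomes with M + N ≥ 11 gives 17/18.
E[M + N | M + N ≥ 11] = (17/18) / (1/12) = 34/3.

34/3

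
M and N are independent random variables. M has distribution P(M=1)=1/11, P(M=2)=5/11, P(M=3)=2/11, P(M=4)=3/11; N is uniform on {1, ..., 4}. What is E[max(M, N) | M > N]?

P(M > N) = 9/22.
Summing max(M,N)·P(x,y) over outcomes with M > N gives 29/22.
E[max(M, N) | M > N] = (29/22) / (9/22) = 29/9.

29/9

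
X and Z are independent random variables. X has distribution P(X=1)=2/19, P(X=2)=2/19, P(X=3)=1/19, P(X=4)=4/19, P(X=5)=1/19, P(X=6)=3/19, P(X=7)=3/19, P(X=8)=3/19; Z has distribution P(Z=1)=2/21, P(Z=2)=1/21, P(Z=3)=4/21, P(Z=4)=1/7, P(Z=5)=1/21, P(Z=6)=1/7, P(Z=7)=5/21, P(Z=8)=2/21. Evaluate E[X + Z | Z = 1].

112/19

P(Z = 1) = 2/21.
Summing (X+Z)·P(x,y) over outcomes with Z = 1 gives 32/57.
E[X + Z | Z = 1] = (32/57) / (2/21) = 112/19.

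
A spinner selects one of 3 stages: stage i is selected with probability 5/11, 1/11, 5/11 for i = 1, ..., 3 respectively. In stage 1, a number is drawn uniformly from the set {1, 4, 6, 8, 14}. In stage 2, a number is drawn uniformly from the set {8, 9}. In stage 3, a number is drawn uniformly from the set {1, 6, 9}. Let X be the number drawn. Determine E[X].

E[X | stage 1] = (1+4+6+8+14)/5 = 33/5.
E[X | stage 2] = (8+9)/2 = 17/2.
E[X | stage 3] = (1+6+9)/3 = 16/3.
E[X] = (5/11)·(33/5) + (1/11)·(17/2) + (5/11)·(16/3) = 409/66.

409/66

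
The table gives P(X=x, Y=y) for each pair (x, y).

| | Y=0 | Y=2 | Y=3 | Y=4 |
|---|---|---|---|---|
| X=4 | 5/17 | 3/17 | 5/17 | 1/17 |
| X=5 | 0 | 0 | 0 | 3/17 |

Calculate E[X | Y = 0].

4

P(Y = 0) = 5/17.
Σ X·P over the event = 4·(5/17) = 20/17.
E[X | Y = 0] = (20/17) / (5/17) = 4.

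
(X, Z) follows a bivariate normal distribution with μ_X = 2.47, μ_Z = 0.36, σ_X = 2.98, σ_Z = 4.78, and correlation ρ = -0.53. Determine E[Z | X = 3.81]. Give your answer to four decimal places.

The regression of Z on X has slope ρ·σ_Z/σ_X and passes through (μ_X, μ_Z).
E[Z | X=3.81] = 0.36 + (-0.53)·(4.78/2.98)·(3.81 − (2.47)) = 0.36 + (-0.85013)·(1.34) = -0.7792.

-0.7792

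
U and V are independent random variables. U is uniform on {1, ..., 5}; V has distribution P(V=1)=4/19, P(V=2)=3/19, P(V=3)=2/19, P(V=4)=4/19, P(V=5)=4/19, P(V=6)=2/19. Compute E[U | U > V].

130/33

P(U > V) = 33/95.
Summing U·P(x,y) over outcomes with U > V gives 26/19.
E[U | U > V] = (26/19) / (33/95) = 130/33.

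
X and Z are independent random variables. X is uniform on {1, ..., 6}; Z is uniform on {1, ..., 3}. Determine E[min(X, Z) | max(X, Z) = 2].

4/3

P(max(X, Z) = 2) = 1/6.
Summing min(X,Z)·P(x,y) over outcomes with max(X, Z) = 2 gives 2/9.
E[min(X, Z) | max(X, Z) = 2] = (2/9) / (1/6) = 4/3.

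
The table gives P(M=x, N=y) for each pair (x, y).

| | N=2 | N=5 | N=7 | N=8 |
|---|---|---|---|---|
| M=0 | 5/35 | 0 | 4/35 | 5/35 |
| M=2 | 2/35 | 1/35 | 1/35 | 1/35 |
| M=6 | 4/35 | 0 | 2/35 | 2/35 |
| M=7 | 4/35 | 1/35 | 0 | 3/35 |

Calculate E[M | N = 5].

P(N = 5) = 2/35.
Σ M·P over the event = 2·(1/35) + 7·(1/35) = 9/35.
E[M | N = 5] = (9/35) / (2/35) = 9/2.

9/2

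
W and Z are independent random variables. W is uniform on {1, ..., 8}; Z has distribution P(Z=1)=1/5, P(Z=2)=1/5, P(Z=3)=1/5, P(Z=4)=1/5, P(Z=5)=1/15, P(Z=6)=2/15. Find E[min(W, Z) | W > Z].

189/73

P(W > Z) = 73/120.
Summing min(W,Z)·P(x,y) over outcomes with W > Z gives 63/40.
E[min(W, Z) | W > Z] = (63/40) / (73/120) = 189/73.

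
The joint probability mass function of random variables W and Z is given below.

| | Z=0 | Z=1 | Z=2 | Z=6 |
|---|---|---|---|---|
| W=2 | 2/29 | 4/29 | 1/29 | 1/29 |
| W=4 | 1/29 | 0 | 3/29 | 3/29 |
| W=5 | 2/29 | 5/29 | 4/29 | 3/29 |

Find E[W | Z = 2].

17/4

P(Z = 2) = 8/29.
Σ W·P over the event = 2·(1/29) + 4·(3/29) + 5·(4/29) = 34/29.
E[W | Z = 2] = (34/29) / (8/29) = 17/4.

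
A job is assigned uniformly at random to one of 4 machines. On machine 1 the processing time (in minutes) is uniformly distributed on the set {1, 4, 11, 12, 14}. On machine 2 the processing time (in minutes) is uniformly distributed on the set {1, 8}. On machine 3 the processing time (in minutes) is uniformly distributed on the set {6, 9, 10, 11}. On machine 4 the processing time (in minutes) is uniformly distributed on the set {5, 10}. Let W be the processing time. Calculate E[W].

147/20

E[W | machine 1] = (1+4+11+12+14)/5 = 42/5.
E[W | machine 2] = (1+8)/2 = 9/2.
E[W | machine 3] = (6+9+10+11)/4 = 9.
E[W | machine 4] = (5+10)/2 = 15/2.
E[W] = (1/4)·(42/5) + (1/4)·(9/2) + (1/4)·(9) + (1/4)·(15/2) = 147/20.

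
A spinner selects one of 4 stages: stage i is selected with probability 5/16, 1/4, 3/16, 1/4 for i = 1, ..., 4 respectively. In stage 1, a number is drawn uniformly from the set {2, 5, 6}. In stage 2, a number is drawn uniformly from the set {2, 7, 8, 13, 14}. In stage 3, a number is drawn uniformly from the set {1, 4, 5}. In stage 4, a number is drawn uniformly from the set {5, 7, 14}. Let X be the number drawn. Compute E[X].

E[X | stage 1] = (2+5+6)/3 = 13/3.
E[X | stage 2] = (2+7+8+13+14)/5 = 44/5.
E[X | stage 3] = (1+4+5)/3 = 10/3.
E[X | stage 4] = (5+7+14)/3 = 26/3.
By the law of total expectation,
E[X] = (5/16)·(13/3) + (1/4)·(44/5) + (3/16)·(10/3) + (1/4)·(26/3) = 1523/240.

1523/240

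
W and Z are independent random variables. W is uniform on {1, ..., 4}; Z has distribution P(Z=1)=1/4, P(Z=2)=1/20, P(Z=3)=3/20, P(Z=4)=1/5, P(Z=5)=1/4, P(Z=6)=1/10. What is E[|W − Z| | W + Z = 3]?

P(W + Z = 3) = 3/40.
Summing |W−Z|·P(x,y) over outcomes with W + Z = 3 gives 3/40.
E[|W − Z| | W + Z = 3] = (3/40) / (3/40) = 1.

1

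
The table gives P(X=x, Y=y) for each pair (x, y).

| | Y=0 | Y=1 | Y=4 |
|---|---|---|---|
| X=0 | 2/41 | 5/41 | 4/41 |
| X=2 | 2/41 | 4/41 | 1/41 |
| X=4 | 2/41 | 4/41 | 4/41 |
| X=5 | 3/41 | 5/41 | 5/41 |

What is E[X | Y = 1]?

P(Y = 1) = 18/41.
Σ X·P over the event = 0·(5/41) + 2·(4/41) + 4·(4/41) + 5·(5/41) = 49/41.
E[X | Y = 1] = (49/41) / (18/41) = 49/18.

49/18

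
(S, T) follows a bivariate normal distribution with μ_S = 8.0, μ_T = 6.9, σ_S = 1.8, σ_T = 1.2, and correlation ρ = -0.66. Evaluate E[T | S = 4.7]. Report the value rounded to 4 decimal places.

8.3520

For a bivariate normal, E[T | S=x] = μ_T + ρ·(σ_T/σ_S)·(x − μ_S).
E[T | S=4.7] = 6.9 + (-0.66)·(1.2/1.8)·(4.7 − (8.0)) = 6.9 + (-0.44)·(-3.3) = 8.3520.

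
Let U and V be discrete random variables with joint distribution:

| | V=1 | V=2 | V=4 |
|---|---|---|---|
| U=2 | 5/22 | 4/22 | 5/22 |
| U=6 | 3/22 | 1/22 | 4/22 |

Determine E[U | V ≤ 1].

7/2

P(V ≤ 1) = 4/11.
Σ U·P over the event = 2·(5/22) + 6·(3/22) = 14/11.
E[U | V ≤ 1] = (14/11) / (4/11) = 7/2.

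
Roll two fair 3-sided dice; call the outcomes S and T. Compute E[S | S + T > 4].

Outcomes with S + T > 4: (2,3), (3,2), (3,3), each with probability 1/9.
E[S | S + T > 4] = (2 + 3 + 3) / 3 = 8/3.

8/3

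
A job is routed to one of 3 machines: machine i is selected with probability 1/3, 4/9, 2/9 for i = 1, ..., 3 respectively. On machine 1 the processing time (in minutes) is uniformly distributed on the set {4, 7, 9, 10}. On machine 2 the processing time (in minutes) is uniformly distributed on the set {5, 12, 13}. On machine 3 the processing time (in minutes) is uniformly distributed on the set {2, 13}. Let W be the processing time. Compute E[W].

155/18

E[W | machine 1] = (4+7+9+10)/4 = 15/2.
E[W | machine 2] = (5+12+13)/3 = 10.
E[W | machine 3] = (2+13)/2 = 15/2.
By the law of total expectation,
E[W] = (1/3)·(15/2) + (4/9)·(10) + (2/9)·(15/2) = 155/18.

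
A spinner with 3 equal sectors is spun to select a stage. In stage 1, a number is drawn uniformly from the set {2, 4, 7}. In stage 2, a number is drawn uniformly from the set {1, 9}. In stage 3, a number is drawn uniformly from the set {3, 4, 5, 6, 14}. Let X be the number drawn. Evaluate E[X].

236/45

E[X | stage 1] = (2+4+7)/3 = 13/3.
E[X | stage 2] = (1+9)/2 = 5.
E[X | stage 3] = (3+4+5+6+14)/5 = 32/5.
E[X] = (1/3)·(13/3) + (1/3)·(5) + (1/3)·(32/5) = 236/45.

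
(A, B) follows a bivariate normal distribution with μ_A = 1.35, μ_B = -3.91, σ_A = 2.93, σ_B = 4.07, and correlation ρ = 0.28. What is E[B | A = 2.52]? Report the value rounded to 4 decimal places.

E[B | A=x] = μ_B + ρ(σ_B/σ_A)(x − μ_A) for jointly normal variables.
E[B | A=2.52] = -3.91 + (0.28)·(4.07/2.93)·(2.52 − (1.35)) = -3.91 + (0.38894)·(1.17) = -3.4549.

-3.4549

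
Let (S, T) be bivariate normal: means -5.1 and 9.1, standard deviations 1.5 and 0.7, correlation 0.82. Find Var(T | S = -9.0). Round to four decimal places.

0.1605

The conditional variance in a bivariate normal is σ_T²(1 − ρ²), independent of x.
Var(T | S=-9.0) = (0.7)²·(1 − (0.82)²) = 0.49·0.3276 = 0.1605.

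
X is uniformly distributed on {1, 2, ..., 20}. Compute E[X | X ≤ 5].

Given X ≤ 5, X is equally likely to be any of {1, 2, 3, 4, 5}.
E[X | X ≤ 5] = (1 + 2 + 3 + 4 + 5) / 5 = 3.

3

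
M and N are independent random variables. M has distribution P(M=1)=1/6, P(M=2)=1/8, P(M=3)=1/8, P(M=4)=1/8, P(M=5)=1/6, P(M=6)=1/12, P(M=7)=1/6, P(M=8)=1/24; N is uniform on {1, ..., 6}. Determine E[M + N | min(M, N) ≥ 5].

257/22

P(min(M, N) ≥ 5) = 11/72.
Summing (M+N)·P(x,y) over outcomes with min(M, N) ≥ 5 gives 257/144.
E[M + N | min(M, N) ≥ 5] = (257/144) / (11/72) = 257/22.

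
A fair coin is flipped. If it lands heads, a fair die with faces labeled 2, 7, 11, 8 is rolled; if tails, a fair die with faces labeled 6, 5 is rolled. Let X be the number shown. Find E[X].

E[X | heads] = (2+7+11+8)/4 = 7.
E[X | tails] = (6+5)/2 = 11/2.
By the law of total expectation,
E[X] = (1/2)·(7) + (1/2)·(11/2) = 25/4.

25/4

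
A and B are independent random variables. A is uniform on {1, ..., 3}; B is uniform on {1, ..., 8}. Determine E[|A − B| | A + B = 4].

Outcomes with A + B = 4: (1,3), (2,2), (3,1), each with probability 1/24.
E[|A − B| | A + B = 4] = (2 + 0 + 2) / 3 = 4/3.

4/3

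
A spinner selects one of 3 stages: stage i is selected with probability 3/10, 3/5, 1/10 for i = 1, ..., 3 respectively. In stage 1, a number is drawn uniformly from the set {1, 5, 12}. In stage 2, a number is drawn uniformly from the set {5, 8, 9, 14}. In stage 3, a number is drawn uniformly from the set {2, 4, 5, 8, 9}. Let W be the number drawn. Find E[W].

194/25

E[W | stage 1] = (1+5+12)/3 = 6.
E[W | stage 2] = (5+8+9+14)/4 = 9.
E[W | stage 3] = (2+4+5+8+9)/5 = 28/5.
E[W] = (3/10)·(6) + (3/5)·(9) + (1/10)·(28/5) = 194/25.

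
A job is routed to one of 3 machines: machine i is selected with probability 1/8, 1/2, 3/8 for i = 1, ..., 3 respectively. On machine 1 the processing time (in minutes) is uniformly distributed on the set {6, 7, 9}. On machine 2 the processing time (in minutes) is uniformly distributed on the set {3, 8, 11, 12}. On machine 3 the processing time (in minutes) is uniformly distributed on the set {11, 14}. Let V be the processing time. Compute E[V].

473/48

E[V | machine 1] = (6+7+9)/3 = 22/3.
E[V | machine 2] = (3+8+11+12)/4 = 17/2.
E[V | machine 3] = (11+14)/2 = 25/2.
By the law of total expectation,
E[V] = (1/8)·(22/3) + (1/2)·(17/2) + (3/8)·(25/2) = 473/48.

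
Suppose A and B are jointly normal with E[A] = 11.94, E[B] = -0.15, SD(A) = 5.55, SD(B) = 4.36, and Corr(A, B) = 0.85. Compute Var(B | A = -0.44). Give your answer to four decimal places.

5.2752

Var(B | A=x) = (1 − ρ²)·σ_B².
Var(B | A=-0.44) = (4.36)²·(1 − (0.85)²) = 19.0096·0.2775 = 5.2752.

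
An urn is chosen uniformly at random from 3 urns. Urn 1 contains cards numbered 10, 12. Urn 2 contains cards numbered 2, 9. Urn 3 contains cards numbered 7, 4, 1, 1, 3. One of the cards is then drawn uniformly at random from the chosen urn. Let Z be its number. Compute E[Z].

E[Z | urn 1] = (10+12)/2 = 11.
E[Z | urn 2] = (2+9)/2 = 11/2.
E[Z | urn 3] = (7+4+1+1+3)/5 = 16/5.
E[Z] = (1/3)·(11) + (1/3)·(11/2) + (1/3)·(16/5) = 197/30.

197/30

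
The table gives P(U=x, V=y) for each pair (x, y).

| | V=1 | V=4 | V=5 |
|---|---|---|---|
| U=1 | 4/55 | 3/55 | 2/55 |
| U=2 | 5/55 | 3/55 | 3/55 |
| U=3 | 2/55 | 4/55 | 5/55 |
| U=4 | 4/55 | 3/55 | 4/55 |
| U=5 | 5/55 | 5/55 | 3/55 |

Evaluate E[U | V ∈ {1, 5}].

115/37

P(V ∈ {1, 5}) = 37/55.
Summing U·P(U=x,V=y) over the conditioning event gives 23/11.
E[U | V ∈ {1, 5}] = (23/11) / (37/55) = 115/37.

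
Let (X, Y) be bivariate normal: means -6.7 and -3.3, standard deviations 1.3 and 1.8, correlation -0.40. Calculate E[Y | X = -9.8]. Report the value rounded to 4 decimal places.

For a bivariate normal, E[Y | X=x] = μ_Y + ρ·(σ_Y/σ_X)·(x − μ_X).
E[Y | X=-9.8] = -3.3 + (-0.40)·(1.8/1.3)·(-9.8 − (-6.7)) = -3.3 + (-0.55385)·(-3.1) = -1.5831.

-1.5831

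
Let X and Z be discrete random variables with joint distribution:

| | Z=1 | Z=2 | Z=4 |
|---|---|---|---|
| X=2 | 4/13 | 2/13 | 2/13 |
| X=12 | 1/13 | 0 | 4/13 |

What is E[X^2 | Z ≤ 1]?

32

P(Z ≤ 1) = 5/13.
Σ X^2·P over the event = 4·(4/13) + 144·(1/13) = 160/13.
E[X^2 | Z ≤ 1] = (160/13) / (5/13) = 32.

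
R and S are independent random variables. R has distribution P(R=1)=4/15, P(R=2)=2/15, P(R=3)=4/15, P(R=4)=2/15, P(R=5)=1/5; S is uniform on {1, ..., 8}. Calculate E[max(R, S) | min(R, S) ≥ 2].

59/11

P(min(R, S) ≥ 2) = 77/120.
Summing max(R,S)·P(x,y) over outcomes with min(R, S) ≥ 2 gives 413/120.
E[max(R, S) | min(R, S) ≥ 2] = (413/120) / (77/120) = 59/11.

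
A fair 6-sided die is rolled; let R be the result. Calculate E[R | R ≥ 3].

9/2

Given R ≥ 3, R is equally likely to be any of {3, 4, 5, 6}.
E[R | R ≥ 3] = (3 + 4 + 5 + 6) / 4 = 9/2.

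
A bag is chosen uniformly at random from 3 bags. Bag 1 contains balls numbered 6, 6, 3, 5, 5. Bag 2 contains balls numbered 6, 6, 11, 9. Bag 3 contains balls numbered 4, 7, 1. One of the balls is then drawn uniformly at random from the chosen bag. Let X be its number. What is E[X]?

E[X | bag 1] = (6+6+3+5+5)/5 = 5.
E[X | bag 2] = (6+6+11+9)/4 = 8.
E[X | bag 3] = (4+7+1)/3 = 4.
By the law of total expectation,
E[X] = (1/3)·(5) + (1/3)·(8) + (1/3)·(4) = 17/3.

17/3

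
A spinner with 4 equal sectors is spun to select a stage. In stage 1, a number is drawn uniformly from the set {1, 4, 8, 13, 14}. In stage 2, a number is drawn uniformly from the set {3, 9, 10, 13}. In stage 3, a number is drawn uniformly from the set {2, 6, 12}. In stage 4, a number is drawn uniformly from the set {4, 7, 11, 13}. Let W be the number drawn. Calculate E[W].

193/24

E[W | stage 1] = (1+4+8+13+14)/5 = 8.
E[W | stage 2] = (3+9+10+13)/4 = 35/4.
E[W | stage 3] = (2+6+12)/3 = 20/3.
E[W | stage 4] = (4+7+11+13)/4 = 35/4.
E[W] = (1/4)·(8) + (1/4)·(35/4) + (1/4)·(20/3) + (1/4)·(35/4) = 193/24.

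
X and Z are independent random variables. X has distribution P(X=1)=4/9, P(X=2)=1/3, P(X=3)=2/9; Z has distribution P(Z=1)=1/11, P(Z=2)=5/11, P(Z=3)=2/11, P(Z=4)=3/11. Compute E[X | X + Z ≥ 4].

73/36

P(X + Z ≥ 4) = 8/11.
Summing X·P(x,y) over outcomes with X + Z ≥ 4 gives 146/99.
E[X | X + Z ≥ 4] = (146/99) / (8/11) = 73/36.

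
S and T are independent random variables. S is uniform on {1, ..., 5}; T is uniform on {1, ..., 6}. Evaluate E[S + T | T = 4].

7

Outcomes with T = 4: (1,4), (2,4), (3,4), (4,4), (5,4), each with probability 1/30.
E[S + T | T = 4] = (5 + 6 + 7 + 8 + 9) / 5 = 7.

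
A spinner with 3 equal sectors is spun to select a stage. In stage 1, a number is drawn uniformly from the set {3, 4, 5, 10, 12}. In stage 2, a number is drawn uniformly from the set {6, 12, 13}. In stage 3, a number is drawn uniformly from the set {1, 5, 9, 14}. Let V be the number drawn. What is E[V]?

1463/180

E[V | stage 1] = (3+4+5+10+12)/5 = 34/5.
E[V | stage 2] = (6+12+13)/3 = 31/3.
E[V | stage 3] = (1+5+9+14)/4 = 29/4.
By the law of total expectation,
E[V] = (1/3)·(34/5) + (1/3)·(31/3) + (1/3)·(29/4) = 1463/180.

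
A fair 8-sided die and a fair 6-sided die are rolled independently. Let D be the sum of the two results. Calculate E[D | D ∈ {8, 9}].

17/2

P(D ∈ {8, 9}) = 1/4.
Σ over the event: 8·1/8 + 9·1/8 = 17/8.
E[D | D ∈ {8, 9}] = (17/8) / (1/4) = 17/2.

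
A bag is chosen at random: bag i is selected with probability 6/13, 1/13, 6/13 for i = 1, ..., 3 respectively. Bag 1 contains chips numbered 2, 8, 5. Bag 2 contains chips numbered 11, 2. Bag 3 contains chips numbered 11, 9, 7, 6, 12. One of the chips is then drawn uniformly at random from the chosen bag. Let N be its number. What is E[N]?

181/26

E[N | bag 1] = (2+8+5)/3 = 5.
E[N | bag 2] = (11+2)/2 = 13/2.
E[N | bag 3] = (11+9+7+6+12)/5 = 9.
By the law of total expectation,
E[N] = (6/13)·(5) + (1/13)·(13/2) + (6/13)·(9) = 181/26.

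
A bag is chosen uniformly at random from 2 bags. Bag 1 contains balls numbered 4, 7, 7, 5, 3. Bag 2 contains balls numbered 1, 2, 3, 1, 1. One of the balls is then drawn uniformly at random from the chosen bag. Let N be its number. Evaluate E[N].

17/5

E[N | bag 1] = (4+7+7+5+3)/5 = 26/5.
E[N | bag 2] = (1+2+3+1+1)/5 = 8/5.
By the law of total expectation,
E[N] = (1/2)·(26/5) + (1/2)·(8/5) = 17/5.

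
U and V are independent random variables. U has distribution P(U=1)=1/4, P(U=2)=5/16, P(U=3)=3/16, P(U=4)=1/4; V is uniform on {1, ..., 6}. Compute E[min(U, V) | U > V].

38/23

P(U > V) = 23/96.
Summing min(U,V)·P(x,y) over outcomes with U > V gives 19/48.
E[min(U, V) | U > V] = (19/48) / (23/96) = 38/23.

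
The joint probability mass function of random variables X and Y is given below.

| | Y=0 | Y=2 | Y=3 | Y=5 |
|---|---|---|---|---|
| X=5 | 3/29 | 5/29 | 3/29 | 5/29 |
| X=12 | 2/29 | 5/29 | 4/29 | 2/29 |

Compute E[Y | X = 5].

P(X = 5) = 16/29.
Σ Y·P over the event = 0·(3/29) + 2·(5/29) + 3·(3/29) + 5·(5/29) = 44/29.
E[Y | X = 5] = (44/29) / (16/29) = 11/4.

11/4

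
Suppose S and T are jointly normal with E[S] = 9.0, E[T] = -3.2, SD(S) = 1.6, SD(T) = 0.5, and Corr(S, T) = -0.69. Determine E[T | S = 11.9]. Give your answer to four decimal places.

-3.8253

For a bivariate normal, E[T | S=x] = μ_T + ρ·(σ_T/σ_S)·(x − μ_S).
E[T | S=11.9] = -3.2 + (-0.69)·(0.5/1.6)·(11.9 − (9.0)) = -3.2 + (-0.21563)·(2.9) = -3.8253.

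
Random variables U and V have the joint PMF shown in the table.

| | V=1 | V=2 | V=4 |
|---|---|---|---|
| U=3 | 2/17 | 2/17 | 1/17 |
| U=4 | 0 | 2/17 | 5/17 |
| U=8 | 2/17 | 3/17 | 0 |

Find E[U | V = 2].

P(V = 2) = 7/17.
Summing U·P(U=x,V=y) over the conditioning event gives 38/17.
E[U | V = 2] = (38/17) / (7/17) = 38/7.

38/7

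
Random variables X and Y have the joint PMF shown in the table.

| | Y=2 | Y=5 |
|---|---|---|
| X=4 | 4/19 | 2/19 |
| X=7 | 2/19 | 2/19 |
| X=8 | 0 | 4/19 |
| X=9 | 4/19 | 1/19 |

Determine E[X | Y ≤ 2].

33/5

P(Y ≤ 2) = 10/19.
Σ X·P over the event = 4·(4/19) + 7·(2/19) + 9·(4/19) = 66/19.
E[X | Y ≤ 2] = (66/19) / (10/19) = 33/5.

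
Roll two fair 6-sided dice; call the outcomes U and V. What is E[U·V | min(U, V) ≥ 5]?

121/4

Outcomes with min(U, V) ≥ 5: (5,5), (5,6), (6,5), (6,6), each with probability 1/36.
E[U·V | min(U, V) ≥ 5] = (25 + 30 + 30 + 36) / 4 = 121/4.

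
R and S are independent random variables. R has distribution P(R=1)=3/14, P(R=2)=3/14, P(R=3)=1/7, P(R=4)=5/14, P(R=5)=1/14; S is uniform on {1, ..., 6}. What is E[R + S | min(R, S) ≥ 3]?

P(min(R, S) ≥ 3) = 8/21.
Summing (R+S)·P(x,y) over outcomes with min(R, S) ≥ 3 gives 67/21.
E[R + S | min(R, S) ≥ 3] = (67/21) / (8/21) = 67/8.

67/8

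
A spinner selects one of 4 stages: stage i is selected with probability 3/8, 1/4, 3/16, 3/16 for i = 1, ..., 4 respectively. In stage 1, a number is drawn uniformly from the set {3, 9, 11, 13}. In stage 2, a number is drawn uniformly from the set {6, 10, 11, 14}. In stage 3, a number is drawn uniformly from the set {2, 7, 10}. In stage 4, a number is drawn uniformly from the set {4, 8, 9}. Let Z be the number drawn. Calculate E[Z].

135/16

E[Z | stage 1] = (3+9+11+13)/4 = 9.
E[Z | stage 2] = (6+10+11+14)/4 = 41/4.
E[Z | stage 3] = (2+7+10)/3 = 19/3.
E[Z | stage 4] = (4+8+9)/3 = 7.
E[Z] = (3/8)·(9) + (1/4)·(41/4) + (3/16)·(19/3) + (3/16)·(7) = 135/16.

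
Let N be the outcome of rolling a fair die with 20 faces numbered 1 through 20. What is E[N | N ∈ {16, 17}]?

P(N ∈ {16, 17}) = 1/10.
Σ over the event: 16·1/20 + 17·1/20 = 33/20.
E[N | N ∈ {16, 17}] = (33/20) / (1/10) = 33/2.

33/2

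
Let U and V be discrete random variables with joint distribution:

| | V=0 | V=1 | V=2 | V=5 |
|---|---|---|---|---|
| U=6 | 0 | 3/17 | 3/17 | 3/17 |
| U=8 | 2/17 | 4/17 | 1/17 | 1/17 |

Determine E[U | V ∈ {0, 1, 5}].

92/13

P(V ∈ {0, 1, 5}) = 13/17.
Σ U·P over the event = 6·(3/17) + 6·(3/17) + 8·(2/17) + 8·(4/17) + 8·(1/17) = 92/17.
E[U | V ∈ {0, 1, 5}] = (92/17) / (13/17) = 92/13.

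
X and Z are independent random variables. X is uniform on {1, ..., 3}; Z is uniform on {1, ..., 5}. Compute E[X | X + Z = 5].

2

Outcomes with X + Z = 5: (1,4), (2,3), (3,2), each with probability 1/15.
E[X | X + Z = 5] = (1 + 2 + 3) / 3 = 2.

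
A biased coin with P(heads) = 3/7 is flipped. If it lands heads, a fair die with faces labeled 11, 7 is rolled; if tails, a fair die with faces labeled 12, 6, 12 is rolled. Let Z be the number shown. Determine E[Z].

E[Z | heads] = (11+7)/2 = 9.
E[Z | tails] = (12+6+12)/3 = 10.
E[Z] = (3/7)·(9) + (4/7)·(10) = 67/7.

67/7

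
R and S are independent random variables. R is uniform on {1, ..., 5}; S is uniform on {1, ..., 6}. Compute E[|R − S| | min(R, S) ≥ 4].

Outcomes with min(R, S) ≥ 4: (4,4), (4,5), (4,6), (5,4), (5,5), (5,6), each with probability 1/30.
E[|R − S| | min(R, S) ≥ 4] = (0 + 1 + 2 + 1 + 0 + 1) / 6 = 5/6.

5/6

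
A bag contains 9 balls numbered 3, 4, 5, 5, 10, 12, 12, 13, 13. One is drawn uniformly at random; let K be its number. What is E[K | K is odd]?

P(K is odd) = 5/9.
Σ over the event: 3·1/9 + 5·2/9 + 13·2/9 = 13/3.
E[K | K is odd] = (13/3) / (5/9) = 39/5.

39/5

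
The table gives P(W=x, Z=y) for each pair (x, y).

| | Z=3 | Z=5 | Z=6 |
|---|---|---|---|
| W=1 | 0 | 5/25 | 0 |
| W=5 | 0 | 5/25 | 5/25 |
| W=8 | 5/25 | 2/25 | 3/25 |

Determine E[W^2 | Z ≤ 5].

34

P(Z ≤ 5) = 17/25.
Summing W^2·P(W=x,Z=y) over the conditioning event gives 578/25.
E[W^2 | Z ≤ 5] = (578/25) / (17/25) = 34.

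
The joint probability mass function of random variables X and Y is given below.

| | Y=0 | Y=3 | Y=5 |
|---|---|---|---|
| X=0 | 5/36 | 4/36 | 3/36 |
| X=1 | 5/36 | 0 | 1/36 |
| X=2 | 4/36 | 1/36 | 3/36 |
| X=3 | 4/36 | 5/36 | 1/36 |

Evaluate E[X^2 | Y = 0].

19/6

P(Y = 0) = 1/2.
Σ X^2·P over the event = 0·(5/36) + 1·(5/36) + 4·(4/36) + 9·(4/36) = 19/12.
E[X^2 | Y = 0] = (19/12) / (1/2) = 19/6.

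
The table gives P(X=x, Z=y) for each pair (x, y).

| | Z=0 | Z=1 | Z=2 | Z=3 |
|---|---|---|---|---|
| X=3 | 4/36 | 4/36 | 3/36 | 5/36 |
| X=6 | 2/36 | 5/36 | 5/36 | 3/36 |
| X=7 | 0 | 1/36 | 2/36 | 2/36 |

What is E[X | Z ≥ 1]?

149/30

P(Z ≥ 1) = 5/6.
Summing X·P(X=x,Z=y) over the conditioning event gives 149/36.
E[X | Z ≥ 1] = (149/36) / (5/6) = 149/30.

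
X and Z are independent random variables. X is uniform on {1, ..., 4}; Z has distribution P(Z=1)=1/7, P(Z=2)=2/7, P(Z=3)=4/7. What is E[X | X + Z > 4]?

P(X + Z > 4) = 17/28.
Summing X·P(x,y) over outcomes with X + Z > 4 gives 27/14.
E[X | X + Z > 4] = (27/14) / (17/28) = 54/17.

54/17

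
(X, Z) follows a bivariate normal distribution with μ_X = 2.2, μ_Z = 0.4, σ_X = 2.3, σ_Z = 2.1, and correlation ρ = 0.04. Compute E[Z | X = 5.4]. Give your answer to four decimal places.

0.5169

E[Z | X=x] = μ_Z + ρ(σ_Z/σ_X)(x − μ_X) for jointly normal variables.
E[Z | X=5.4] = 0.4 + (0.04)·(2.1/2.3)·(5.4 − (2.2)) = 0.4 + (0.036522)·(3.2) = 0.5169.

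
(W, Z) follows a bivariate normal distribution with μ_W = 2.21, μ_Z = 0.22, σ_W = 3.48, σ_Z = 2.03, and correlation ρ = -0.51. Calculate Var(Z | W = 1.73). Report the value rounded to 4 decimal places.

The conditional variance in a bivariate normal is σ_Z²(1 − ρ²), independent of x.
Var(Z | W=1.73) = (2.03)²·(1 − (-0.51)²) = 4.1209·0.7399 = 3.0491.

3.0491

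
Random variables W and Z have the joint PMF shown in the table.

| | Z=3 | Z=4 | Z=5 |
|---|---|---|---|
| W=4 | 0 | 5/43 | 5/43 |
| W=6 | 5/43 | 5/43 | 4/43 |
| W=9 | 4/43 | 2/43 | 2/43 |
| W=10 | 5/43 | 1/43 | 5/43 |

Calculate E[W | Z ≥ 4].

190/29

P(Z ≥ 4) = 29/43.
Σ W·P over the event = 4·(5/43) + 4·(5/43) + 6·(5/43) + 6·(4/43) + 9·(2/43) + 9·(2/43) + 10·(1/43) + 10·(5/43) = 190/43.
E[W | Z ≥ 4] = (190/43) / (29/43) = 190/29.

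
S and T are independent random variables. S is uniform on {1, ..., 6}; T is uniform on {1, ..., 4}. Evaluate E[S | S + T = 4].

2

Outcomes with S + T = 4: (1,3), (2,2), (3,1), each with probability 1/24.
E[S | S + T = 4] = (1 + 2 + 3) / 3 = 2.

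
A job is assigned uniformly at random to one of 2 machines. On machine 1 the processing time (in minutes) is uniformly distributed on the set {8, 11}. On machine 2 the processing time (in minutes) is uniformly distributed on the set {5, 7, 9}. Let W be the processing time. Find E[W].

E[W | machine 1] = (8+11)/2 = 19/2.
E[W | machine 2] = (5+7+9)/3 = 7.
E[W] = (1/2)·(19/2) + (1/2)·(7) = 33/4.

33/4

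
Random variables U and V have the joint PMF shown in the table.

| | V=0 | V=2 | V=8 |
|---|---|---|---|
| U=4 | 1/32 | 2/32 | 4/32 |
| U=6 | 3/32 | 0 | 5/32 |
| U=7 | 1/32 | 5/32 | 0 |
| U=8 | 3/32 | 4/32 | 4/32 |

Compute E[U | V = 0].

53/8

P(V = 0) = 1/4.
Σ U·P over the event = 4·(1/32) + 6·(3/32) + 7·(1/32) + 8·(3/32) = 53/32.
E[U | V = 0] = (53/32) / (1/4) = 53/8.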